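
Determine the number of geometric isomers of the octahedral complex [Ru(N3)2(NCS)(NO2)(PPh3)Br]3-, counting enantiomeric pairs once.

The six octahedral sites form three mutually perpendicular trans pairs.
Systematic enumeration (placing each ligand type in turn and discarding arrangements equivalent by rotation or reflection) gives 9 geometric isomers.

9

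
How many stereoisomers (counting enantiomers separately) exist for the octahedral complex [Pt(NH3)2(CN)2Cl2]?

6

Systematic placement gives 5 geometric isomers: NH3 trans, CN trans, Cl trans; NH3 cis, CN trans, Cl cis; NH3 trans, CN cis, Cl cis; NH3 cis, CN cis, Cl cis (chiral); NH3 cis, CN cis, Cl trans.
One of these lacks any improper symmetry element and so occurs as an enantiomeric pair, giving 5 + 1 = 6 stereoisomers in total.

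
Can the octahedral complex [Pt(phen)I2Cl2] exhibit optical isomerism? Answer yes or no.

In an octahedral complex each vertex has one trans partner and four cis neighbours.
Each phen is bidentate and must span two cis positions.
Working through the distinct placements yields 3 geometric isomers: I cis, Cl trans; I cis, Cl cis (chiral); I trans, Cl cis.
One of these lacks any improper symmetry element and so occurs as an enantiomeric pair, giving 3 + 1 = 4 stereoisomers in total.

yes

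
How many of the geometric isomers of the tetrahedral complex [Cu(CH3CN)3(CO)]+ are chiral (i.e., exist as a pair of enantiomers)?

All four vertices of a tetrahedron are equivalent and mutually adjacent, so cis/trans isomerism cannot arise.
Only one geometric arrangement is possible.

0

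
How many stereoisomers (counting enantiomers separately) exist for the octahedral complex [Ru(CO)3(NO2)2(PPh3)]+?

Systematic placement gives 3 geometric isomers: CO mer, NO2 cis; CO mer, NO2 trans; CO fac, NO2 cis.
Each arrangement has an internal mirror plane or centre of symmetry, so none is chiral.

3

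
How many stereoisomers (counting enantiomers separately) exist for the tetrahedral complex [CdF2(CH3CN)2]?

1

All four vertices of a tetrahedron are equivalent and mutually adjacent, so cis/trans isomerism cannot arise.
Only one geometric arrangement is possible.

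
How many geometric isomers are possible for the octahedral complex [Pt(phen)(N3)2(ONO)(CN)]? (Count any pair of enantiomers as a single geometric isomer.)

An octahedron has six vertices in three trans pairs; every non-trans pair is cis.
Each phen is bidentate and must span two cis positions.
Systematic placement gives 4 geometric isomers: N3 cis (3 arrangements, 2 chiral); N3 trans.

4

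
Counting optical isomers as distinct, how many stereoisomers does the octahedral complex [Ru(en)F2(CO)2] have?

4

Each en is bidentate and must span two cis positions.
The distinct arrangements are (3 in all): F cis, CO trans; F cis, CO cis (chiral); F trans, CO cis.
One of these lacks any improper symmetry element and so occurs as an enantiomeric pair, giving 3 + 1 = 4 stereoisomers in total.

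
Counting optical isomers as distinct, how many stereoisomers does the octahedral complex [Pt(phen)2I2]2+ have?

3

An octahedron has six vertices in three trans pairs; every non-trans pair is cis.
Each phen is bidentate and must span two cis positions.
Working through the distinct placements yields 2 geometric isomers: I trans; I cis (chiral).
One of these lacks any improper symmetry element and so occurs as an enantiomeric pair, giving 2 + 1 = 3 stereoisomers in total.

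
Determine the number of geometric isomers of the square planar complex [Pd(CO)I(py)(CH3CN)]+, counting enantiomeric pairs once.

3

A square has two trans pairs of vertices; adjacent vertices are cis.
There are 3 geometric isomers: (CH3CN/I trans, CO/py trans); (CH3CN/py trans, CO/I trans); (CH3CN/CO trans, I/py trans).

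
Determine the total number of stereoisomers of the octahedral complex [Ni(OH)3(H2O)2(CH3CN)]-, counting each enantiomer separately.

3

The distinct arrangements are (3 in all): OH mer, H2O cis; OH mer, H2O trans; OH fac, H2O cis.
Each arrangement has an internal mirror plane or centre of symmetry, so none is chiral.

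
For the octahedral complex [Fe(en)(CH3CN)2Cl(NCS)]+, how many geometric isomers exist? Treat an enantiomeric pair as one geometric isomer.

4

In an octahedral complex each vertex has one trans partner and four cis neighbours.
Each en is bidentate and must span two cis positions.
There are 4 geometric isomers: CH3CN trans; CH3CN cis (3 arrangements, 2 chiral).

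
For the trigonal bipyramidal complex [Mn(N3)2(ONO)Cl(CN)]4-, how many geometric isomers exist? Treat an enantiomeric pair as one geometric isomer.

7

In a trigonal bipyramid the two axial positions differ from the three equatorial ones.
Placing the ligands in turn and identifying arrangements related by rotation or reflection leaves 7 distinct geometric isomers.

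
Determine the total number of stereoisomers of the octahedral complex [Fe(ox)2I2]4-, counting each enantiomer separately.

An octahedron has six vertices in three trans pairs; every non-trans pair is cis.
Each ox is bidentate and must span two cis positions.
The distinct arrangements are (2 in all): I trans; I cis (chiral).
One of these lacks any improper symmetry element and so occurs as an enantiomeric pair, giving 2 + 1 = 3 stereoisomers in total.

3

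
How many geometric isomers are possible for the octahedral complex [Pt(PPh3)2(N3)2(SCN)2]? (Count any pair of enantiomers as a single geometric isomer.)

The distinct arrangements are (5 in all): PPh3 trans, N3 trans, SCN trans; PPh3 cis, N3 trans, SCN cis; PPh3 cis, N3 cis, SCN trans; PPh3 cis, N3 cis, SCN cis (chiral); PPh3 trans, N3 cis, SCN cis.

5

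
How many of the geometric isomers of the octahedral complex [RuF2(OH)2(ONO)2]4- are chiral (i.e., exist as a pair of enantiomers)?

1

There are 5 geometric isomers: F trans, OH trans, ONO trans; F trans, OH cis, ONO cis; F cis, OH cis, ONO trans; F cis, OH cis, ONO cis (chiral); F cis, OH trans, ONO cis.
One of these lacks any improper symmetry element and so occurs as an enantiomeric pair, giving 5 + 1 = 6 stereoisomers in total.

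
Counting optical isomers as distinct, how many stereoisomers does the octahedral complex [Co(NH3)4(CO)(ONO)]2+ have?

In an octahedral complex each vertex has one trans partner and four cis neighbours.
Working through the distinct placements yields 2 geometric isomers: CO and ONO mutually cis; CO and ONO mutually trans.
Each arrangement has an internal mirror plane or centre of symmetry, so none is chiral.

2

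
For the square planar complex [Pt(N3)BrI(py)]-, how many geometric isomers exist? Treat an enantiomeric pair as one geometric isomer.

3

A square has two trans pairs of vertices; adjacent vertices are cis.
Systematic placement gives 3 geometric isomers: (Br/N3 trans, I/py trans); (Br/py trans, I/N3 trans); (Br/I trans, N3/py trans).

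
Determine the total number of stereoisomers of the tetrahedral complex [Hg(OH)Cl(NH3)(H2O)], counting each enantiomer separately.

In a tetrahedral complex all four positions are equivalent and every pair of ligands is adjacent — there is no cis/trans distinction.
Only one geometric arrangement is possible; it has no improper symmetry element, so it exists as a pair of enantiomers (2 stereoisomers).

2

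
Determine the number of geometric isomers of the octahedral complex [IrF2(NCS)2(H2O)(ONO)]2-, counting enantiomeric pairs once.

The six octahedral sites form three mutually perpendicular trans pairs.
The distinct arrangements are (6 in all): F trans, NCS cis; F trans, NCS trans; F cis, NCS cis (3 arrangements, 2 chiral); F cis, NCS trans.

6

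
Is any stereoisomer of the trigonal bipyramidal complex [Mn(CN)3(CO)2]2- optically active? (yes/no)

A trigonal bipyramid has two axial and three equatorial sites, which are chemically inequivalent.
Systematic placement gives 3 geometric isomers: CO both equatorial; CO one axial, one equatorial; CO both axial.
Each arrangement has an internal mirror plane or centre of symmetry, so none is chiral.

no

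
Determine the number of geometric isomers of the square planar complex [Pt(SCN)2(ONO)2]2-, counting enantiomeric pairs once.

There are 2 geometric isomers: SCN cis; SCN trans.

2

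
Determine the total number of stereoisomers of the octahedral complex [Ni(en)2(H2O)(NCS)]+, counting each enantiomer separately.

The six octahedral sites form three mutually perpendicular trans pairs.
Each en is bidentate and must span two cis positions.
There are 2 geometric isomers: H2O and NCS mutually trans; H2O and NCS mutually cis (chiral).
One of these lacks any improper symmetry element and so occurs as an enantiomeric pair, giving 2 + 1 = 3 stereoisomers in total.

3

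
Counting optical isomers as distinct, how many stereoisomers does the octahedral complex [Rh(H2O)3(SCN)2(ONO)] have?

3

The six octahedral sites form three mutually perpendicular trans pairs.
Working through the distinct placements yields 3 geometric isomers: H2O mer, SCN trans; H2O mer, SCN cis; H2O fac, SCN cis.
Each arrangement has an internal mirror plane or centre of symmetry, so none is chiral.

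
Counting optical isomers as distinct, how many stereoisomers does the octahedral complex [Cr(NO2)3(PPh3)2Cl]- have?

An octahedron has six vertices in three trans pairs; every non-trans pair is cis.
Systematic placement gives 3 geometric isomers: NO2 mer, PPh3 trans; NO2 fac, PPh3 cis; NO2 mer, PPh3 cis.
Each arrangement has an internal mirror plane or centre of symmetry, so none is chiral.

3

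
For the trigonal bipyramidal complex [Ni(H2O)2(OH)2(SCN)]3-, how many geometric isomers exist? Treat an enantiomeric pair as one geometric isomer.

In a trigonal bipyramid the two axial positions differ from the three equatorial ones.
Systematic enumeration (placing each ligand type in turn and discarding arrangements equivalent by rotation or reflection) gives 5 geometric isomers.

5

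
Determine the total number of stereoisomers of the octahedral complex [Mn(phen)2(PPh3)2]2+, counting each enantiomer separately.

3

An octahedron has six vertices in three trans pairs; every non-trans pair is cis.
Each phen is bidentate and must span two cis positions.
There are 2 geometric isomers: PPh3 trans; PPh3 cis (chiral).
One of these lacks any improper symmetry element and so occurs as an enantiomeric pair, giving 2 + 1 = 3 stereoisomers in total.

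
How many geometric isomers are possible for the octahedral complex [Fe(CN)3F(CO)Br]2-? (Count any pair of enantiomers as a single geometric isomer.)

The six octahedral sites form three mutually perpendicular trans pairs.
There are 4 geometric isomers: CN mer (3 arrangements); CN fac (chiral).

4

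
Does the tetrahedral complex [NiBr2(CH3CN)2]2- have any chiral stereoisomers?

no

All four vertices of a tetrahedron are equivalent and mutually adjacent, so cis/trans isomerism cannot arise.
Only one geometric arrangement is possible.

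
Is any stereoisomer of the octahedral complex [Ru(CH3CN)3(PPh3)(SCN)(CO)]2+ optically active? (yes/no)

yes

An octahedron has six vertices in three trans pairs; every non-trans pair is cis.
There are 4 geometric isomers: CH3CN mer (3 arrangements); CH3CN fac (chiral).
One of these lacks any improper symmetry element and so occurs as an enantiomeric pair, giving 4 + 1 = 5 stereoisomers in total.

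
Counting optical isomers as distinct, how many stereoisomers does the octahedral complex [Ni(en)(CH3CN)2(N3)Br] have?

6

An octahedron has six vertices in three trans pairs; every non-trans pair is cis.
Each en is bidentate and must span two cis positions.
There are 4 geometric isomers: CH3CN cis (3 arrangements, 2 chiral); CH3CN trans.
Of these, 2 lack any improper symmetry element and so occur as enantiomeric pairs, giving 4 + 2 = 6 stereoisomers in total.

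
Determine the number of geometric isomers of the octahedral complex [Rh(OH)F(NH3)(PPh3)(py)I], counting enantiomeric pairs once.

Placing the ligands in turn and identifying arrangements related by rotation or reflection leaves 15 distinct geometric isomers.

15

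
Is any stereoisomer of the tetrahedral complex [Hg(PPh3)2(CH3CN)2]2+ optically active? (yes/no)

no

In a tetrahedral complex all four positions are equivalent and every pair of ligands is adjacent — there is no cis/trans distinction.
Only one geometric arrangement is possible.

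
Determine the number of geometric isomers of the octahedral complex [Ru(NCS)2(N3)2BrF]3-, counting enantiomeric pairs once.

6

The six octahedral sites form three mutually perpendicular trans pairs.
There are 6 geometric isomers: NCS trans, N3 trans; NCS cis, N3 cis (3 arrangements, 2 chiral); NCS trans, N3 cis; NCS cis, N3 trans.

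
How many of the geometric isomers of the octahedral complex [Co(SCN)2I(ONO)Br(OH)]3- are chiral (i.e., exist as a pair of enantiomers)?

An octahedron has six vertices in three trans pairs; every non-trans pair is cis.
Exhaustive case analysis gives 9 geometric isomers.
Of these, 6 lack any improper symmetry element and so occur as enantiomeric pairs, giving 9 + 6 = 15 stereoisomers in total.

6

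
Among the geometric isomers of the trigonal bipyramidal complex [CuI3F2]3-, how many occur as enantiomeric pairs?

0

The distinct arrangements are (3 in all): F both axial; F one axial, one equatorial; F both equatorial.
Each arrangement has an internal mirror plane or centre of symmetry, so none is chiral.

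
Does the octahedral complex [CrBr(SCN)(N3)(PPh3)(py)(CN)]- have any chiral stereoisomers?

yes

The six octahedral sites form three mutually perpendicular trans pairs.
Exhaustive case analysis gives 15 geometric isomers.
Of these, 15 lack any improper symmetry element and so occur as enantiomeric pairs, giving 15 + 15 = 30 stereoisomers in total.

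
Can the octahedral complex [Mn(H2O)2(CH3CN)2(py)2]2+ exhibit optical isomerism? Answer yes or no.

yes

The six octahedral sites form three mutually perpendicular trans pairs.
There are 5 geometric isomers: H2O trans, CH3CN trans, py trans; H2O cis, CH3CN trans, py cis; H2O cis, CH3CN cis, py trans; H2O cis, CH3CN cis, py cis (chiral); H2O trans, CH3CN cis, py cis.
One of these lacks any improper symmetry element and so occurs as an enantiomeric pair, giving 5 + 1 = 6 stereoisomers in total.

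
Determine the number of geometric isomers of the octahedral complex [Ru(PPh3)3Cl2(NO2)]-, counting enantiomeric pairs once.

In an octahedral complex each vertex has one trans partner and four cis neighbours.
The distinct arrangements are (3 in all): PPh3 mer, Cl trans; PPh3 mer, Cl cis; PPh3 fac, Cl cis.

3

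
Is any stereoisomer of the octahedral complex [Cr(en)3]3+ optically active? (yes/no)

yes

Each en is bidentate and must span two cis positions.
Only one geometric arrangement is possible; it has no improper symmetry element, so it exists as a pair of enantiomers (2 stereoisomers).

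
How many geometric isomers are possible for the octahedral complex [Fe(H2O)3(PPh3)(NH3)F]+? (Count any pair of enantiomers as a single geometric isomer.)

4

The six octahedral sites form three mutually perpendicular trans pairs.
The distinct arrangements are (4 in all): H2O mer (3 arrangements); H2O fac (chiral).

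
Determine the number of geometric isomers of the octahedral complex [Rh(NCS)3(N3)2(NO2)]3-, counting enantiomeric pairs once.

The six octahedral sites form three mutually perpendicular trans pairs.
Working through the distinct placements yields 3 geometric isomers: NCS mer, N3 trans; NCS fac, N3 cis; NCS mer, N3 cis.

3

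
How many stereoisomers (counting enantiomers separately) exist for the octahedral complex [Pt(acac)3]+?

In an octahedral complex each vertex has one trans partner and four cis neighbours.
Each acac is bidentate and must span two cis positions.
Only one geometric arrangement is possible; it has no improper symmetry element, so it exists as a pair of enantiomers (2 stereoisomers).

2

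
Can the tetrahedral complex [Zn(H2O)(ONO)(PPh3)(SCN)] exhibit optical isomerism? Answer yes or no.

All four vertices of a tetrahedron are equivalent and mutually adjacent, so cis/trans isomerism cannot arise.
Only one geometric arrangement is possible; it has no improper symmetry element, so it exists as a pair of enantiomers (2 stereoisomers).

yes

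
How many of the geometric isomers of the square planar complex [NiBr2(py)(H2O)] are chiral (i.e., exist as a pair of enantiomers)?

A square has two trans pairs of vertices; adjacent vertices are cis.
Working through the distinct placements yields 2 geometric isomers: Br cis; Br trans.
Each arrangement has an internal mirror plane or centre of symmetry, so none is chiral.

0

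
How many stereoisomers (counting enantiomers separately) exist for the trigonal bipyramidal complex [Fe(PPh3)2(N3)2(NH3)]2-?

6

A trigonal bipyramid has two axial and three equatorial sites, which are chemically inequivalent.
Placing the ligands in turn and identifying arrangements related by rotation or reflection leaves 5 distinct geometric isomers.
One of these lacks any improper symmetry element and so occurs as an enantiomeric pair, giving 5 + 1 = 6 stereoisomers in total.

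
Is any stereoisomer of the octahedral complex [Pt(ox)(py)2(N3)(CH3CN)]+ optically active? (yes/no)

yes

An octahedron has six vertices in three trans pairs; every non-trans pair is cis.
Each ox is bidentate and must span two cis positions.
Systematic placement gives 4 geometric isomers: py cis (3 arrangements, 2 chiral); py trans.
Of these, 2 lack any improper symmetry element and so occur as enantiomeric pairs, giving 4 + 2 = 6 stereoisomers in total.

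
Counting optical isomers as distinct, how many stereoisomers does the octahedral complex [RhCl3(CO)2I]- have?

3

In an octahedral complex each vertex has one trans partner and four cis neighbours.
Systematic placement gives 3 geometric isomers: Cl mer, CO trans; Cl fac, CO cis; Cl mer, CO cis.
Each arrangement has an internal mirror plane or centre of symmetry, so none is chiral.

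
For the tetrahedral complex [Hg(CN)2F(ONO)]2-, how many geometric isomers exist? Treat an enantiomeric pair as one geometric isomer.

Only one geometric arrangement is possible.

1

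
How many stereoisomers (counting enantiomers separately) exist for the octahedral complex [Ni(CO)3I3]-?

2

Working through the distinct placements yields 2 geometric isomers: CO mer; CO fac.
Each arrangement has an internal mirror plane or centre of symmetry, so none is chiral.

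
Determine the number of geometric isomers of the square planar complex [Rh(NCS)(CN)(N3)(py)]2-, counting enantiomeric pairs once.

3

In a square planar complex each vertex has one trans partner and two cis neighbours.
The distinct arrangements are (3 in all): (CN/NCS trans, N3/py trans); (CN/py trans, N3/NCS trans); (CN/N3 trans, NCS/py trans).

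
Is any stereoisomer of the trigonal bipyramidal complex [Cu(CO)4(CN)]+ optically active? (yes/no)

no

In a trigonal bipyramid the two axial positions differ from the three equatorial ones.
Systematic placement gives 2 geometric isomers: CN axial; CN equatorial.
Each arrangement has an internal mirror plane or centre of symmetry, so none is chiral.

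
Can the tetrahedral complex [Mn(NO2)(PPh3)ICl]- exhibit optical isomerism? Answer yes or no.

Only one geometric arrangement is possible; it has no improper symmetry element, so it exists as a pair of enantiomers (2 stereoisomers).

yes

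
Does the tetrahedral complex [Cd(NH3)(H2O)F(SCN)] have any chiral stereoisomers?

All four vertices of a tetrahedron are equivalent and mutually adjacent, so cis/trans isomerism cannot arise.
Only one geometric arrangement is possible; it has no improper symmetry element, so it exists as a pair of enantiomers (2 stereoisomers).

yes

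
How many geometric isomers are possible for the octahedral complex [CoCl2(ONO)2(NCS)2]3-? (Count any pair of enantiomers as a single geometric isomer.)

5

The six octahedral sites form three mutually perpendicular trans pairs.
Systematic placement gives 5 geometric isomers: Cl trans, ONO trans, NCS trans; Cl trans, ONO cis, NCS cis; Cl cis, ONO trans, NCS cis; Cl cis, ONO cis, NCS cis (chiral); Cl cis, ONO cis, NCS trans.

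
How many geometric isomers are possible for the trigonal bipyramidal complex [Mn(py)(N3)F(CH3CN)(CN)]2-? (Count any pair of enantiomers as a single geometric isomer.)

10

In a trigonal bipyramid the two axial positions differ from the three equatorial ones.
Placing the ligands in turn and identifying arrangements related by rotation or reflection leaves 10 distinct geometric isomers.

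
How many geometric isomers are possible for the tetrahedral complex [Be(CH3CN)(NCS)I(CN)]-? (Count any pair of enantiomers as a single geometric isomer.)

In a tetrahedral complex all four positions are equivalent and every pair of ligands is adjacent — there is no cis/trans distinction.
Only one geometric arrangement is possible; it has no improper symmetry element, so it exists as a pair of enantiomers (2 stereoisomers).

1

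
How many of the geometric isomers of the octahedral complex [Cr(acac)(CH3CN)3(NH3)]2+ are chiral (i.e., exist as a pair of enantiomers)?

0

An octahedron has six vertices in three trans pairs; every non-trans pair is cis.
Each acac is bidentate and must span two cis positions.
Working through the distinct placements yields 2 geometric isomers: CH3CN mer; CH3CN fac.
Each arrangement has an internal mirror plane or centre of symmetry, so none is chiral.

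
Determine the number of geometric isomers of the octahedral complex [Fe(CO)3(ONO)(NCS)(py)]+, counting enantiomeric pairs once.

4

In an octahedral complex each vertex has one trans partner and four cis neighbours.
The distinct arrangements are (4 in all): CO mer (3 arrangements); CO fac (chiral).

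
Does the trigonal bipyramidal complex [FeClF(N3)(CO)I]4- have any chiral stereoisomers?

A trigonal bipyramid has two axial and three equatorial sites, which are chemically inequivalent.
Placing the ligands in turn and identifying arrangements related by rotation or reflection leaves 10 distinct geometric isomers.
Of these, 10 lack any improper symmetry element and so occur as enantiomeric pairs, giving 10 + 10 = 20 stereoisomers in total.

yes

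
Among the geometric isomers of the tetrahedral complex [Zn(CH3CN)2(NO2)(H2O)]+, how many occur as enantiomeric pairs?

0

Only one geometric arrangement is possible.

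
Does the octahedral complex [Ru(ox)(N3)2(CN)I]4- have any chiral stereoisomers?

Each ox is bidentate and must span two cis positions.
The distinct arrangements are (4 in all): N3 cis (3 arrangements, 2 chiral); N3 trans.
Of these, 2 lack any improper symmetry element and so occur as enantiomeric pairs, giving 4 + 2 = 6 stereoisomers in total.

yes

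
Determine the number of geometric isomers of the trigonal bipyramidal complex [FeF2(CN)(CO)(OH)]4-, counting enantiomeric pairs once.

7

Exhaustive case analysis gives 7 geometric isomers.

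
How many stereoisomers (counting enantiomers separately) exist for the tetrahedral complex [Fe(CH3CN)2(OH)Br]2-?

1

All four vertices of a tetrahedron are equivalent and mutually adjacent, so cis/trans isomerism cannot arise.
Only one geometric arrangement is possible.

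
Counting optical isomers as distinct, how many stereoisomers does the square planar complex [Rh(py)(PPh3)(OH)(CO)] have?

A square has two trans pairs of vertices; adjacent vertices are cis.
The distinct arrangements are (3 in all): (CO/PPh3 trans, OH/py trans); (CO/py trans, OH/PPh3 trans); (CO/OH trans, PPh3/py trans).
Each arrangement has an internal mirror plane or centre of symmetry, so none is chiral.

3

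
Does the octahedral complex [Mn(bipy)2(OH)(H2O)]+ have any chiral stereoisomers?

yes

In an octahedral complex each vertex has one trans partner and four cis neighbours.
Each bipy is bidentate and must span two cis positions.
Working through the distinct placements yields 2 geometric isomers: OH and H2O mutually trans; OH and H2O mutually cis (chiral).
One of these lacks any improper symmetry element and so occurs as an enantiomeric pair, giving 2 + 1 = 3 stereoisomers in total.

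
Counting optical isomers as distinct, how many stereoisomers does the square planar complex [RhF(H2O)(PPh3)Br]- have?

A square has two trans pairs of vertices; adjacent vertices are cis.
Systematic placement gives 3 geometric isomers: (Br/H2O trans, F/PPh3 trans); (Br/PPh3 trans, F/H2O trans); (Br/F trans, H2O/PPh3 trans).
Each arrangement has an internal mirror plane or centre of symmetry, so none is chiral.

3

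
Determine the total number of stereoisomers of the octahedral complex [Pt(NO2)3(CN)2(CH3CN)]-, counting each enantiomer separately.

3

In an octahedral complex each vertex has one trans partner and four cis neighbours.
Systematic placement gives 3 geometric isomers: NO2 mer, CN cis; NO2 mer, CN trans; NO2 fac, CN cis.
Each arrangement has an internal mirror plane or centre of symmetry, so none is chiral.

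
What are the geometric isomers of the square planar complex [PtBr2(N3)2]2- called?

cis and trans

In a square planar complex each vertex has one trans partner and two cis neighbours.
The distinct arrangements are (2 in all): Br cis; Br trans.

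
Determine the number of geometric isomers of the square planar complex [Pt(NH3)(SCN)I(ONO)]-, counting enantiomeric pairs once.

In a square planar complex each vertex has one trans partner and two cis neighbours.
Working through the distinct placements yields 3 geometric isomers: (I/ONO trans, NH3/SCN trans); (I/SCN trans, NH3/ONO trans); (I/NH3 trans, ONO/SCN trans).

3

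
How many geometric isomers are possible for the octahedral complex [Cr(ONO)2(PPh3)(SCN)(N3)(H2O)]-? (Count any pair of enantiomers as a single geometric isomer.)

An octahedron has six vertices in three trans pairs; every non-trans pair is cis.
Exhaustive case analysis gives 9 geometric isomers.

9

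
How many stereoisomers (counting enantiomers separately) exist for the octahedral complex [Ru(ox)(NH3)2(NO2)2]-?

4

In an octahedral complex each vertex has one trans partner and four cis neighbours.
Each ox is bidentate and must span two cis positions.
Systematic placement gives 3 geometric isomers: NH3 trans, NO2 cis; NH3 cis, NO2 cis (chiral); NH3 cis, NO2 trans.
One of these lacks any improper symmetry element and so occurs as an enantiomeric pair, giving 3 + 1 = 4 stereoisomers in total.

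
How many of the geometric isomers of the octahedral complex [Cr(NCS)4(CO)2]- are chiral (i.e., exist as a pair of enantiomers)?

0

The six octahedral sites form three mutually perpendicular trans pairs.
Systematic placement gives 2 geometric isomers: CO trans; CO cis.
Each arrangement has an internal mirror plane or centre of symmetry, so none is chiral.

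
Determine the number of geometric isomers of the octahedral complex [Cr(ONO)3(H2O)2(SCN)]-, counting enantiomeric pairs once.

3

An octahedron has six vertices in three trans pairs; every non-trans pair is cis.
Systematic placement gives 3 geometric isomers: ONO mer, H2O trans; ONO fac, H2O cis; ONO mer, H2O cis.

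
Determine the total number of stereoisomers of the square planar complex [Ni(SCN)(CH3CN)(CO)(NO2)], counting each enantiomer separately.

3

A square has two trans pairs of vertices; adjacent vertices are cis.
Systematic placement gives 3 geometric isomers: (CH3CN/NO2 trans, CO/SCN trans); (CH3CN/SCN trans, CO/NO2 trans); (CH3CN/CO trans, NO2/SCN trans).
Each arrangement has an internal mirror plane or centre of symmetry, so none is chiral.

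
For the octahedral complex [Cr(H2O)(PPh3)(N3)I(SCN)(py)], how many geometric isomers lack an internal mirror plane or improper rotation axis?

The six octahedral sites form three mutually perpendicular trans pairs.
Systematic enumeration (placing each ligand type in turn and discarding arrangements equivalent by rotation or reflection) gives 15 geometric isomers.
Of these, 15 lack any improper symmetry element and so occur as enantiomeric pairs, giving 15 + 15 = 30 stereoisomers in total.

15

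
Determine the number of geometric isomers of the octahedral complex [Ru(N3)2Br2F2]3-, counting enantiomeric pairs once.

5

An octahedron has six vertices in three trans pairs; every non-trans pair is cis.
Working through the distinct placements yields 5 geometric isomers: N3 trans, Br trans, F trans; N3 cis, Br trans, F cis; N3 trans, Br cis, F cis; N3 cis, Br cis, F cis (chiral); N3 cis, Br cis, F trans.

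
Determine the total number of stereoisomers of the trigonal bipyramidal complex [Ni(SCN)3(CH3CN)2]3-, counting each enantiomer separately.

A trigonal bipyramid has two axial and three equatorial sites, which are chemically inequivalent.
Working through the distinct placements yields 3 geometric isomers: CH3CN both axial; CH3CN one axial, one equatorial; CH3CN both equatorial.
Each arrangement has an internal mirror plane or centre of symmetry, so none is chiral.

3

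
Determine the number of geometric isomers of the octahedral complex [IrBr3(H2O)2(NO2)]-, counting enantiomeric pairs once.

3

Working through the distinct placements yields 3 geometric isomers: Br mer, H2O cis; Br mer, H2O trans; Br fac, H2O cis.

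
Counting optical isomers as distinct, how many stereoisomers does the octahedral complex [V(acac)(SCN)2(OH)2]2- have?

4

In an octahedral complex each vertex has one trans partner and four cis neighbours.
Each acac is bidentate and must span two cis positions.
Working through the distinct placements yields 3 geometric isomers: SCN cis, OH trans; SCN cis, OH cis (chiral); SCN trans, OH cis.
One of these lacks any improper symmetry element and so occurs as an enantiomeric pair, giving 3 + 1 = 4 stereoisomers in total.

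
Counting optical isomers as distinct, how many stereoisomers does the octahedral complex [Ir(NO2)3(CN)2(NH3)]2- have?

In an octahedral complex each vertex has one trans partner and four cis neighbours.
The distinct arrangements are (3 in all): NO2 mer, CN trans; NO2 mer, CN cis; NO2 fac, CN cis.
Each arrangement has an internal mirror plane or centre of symmetry, so none is chiral.

3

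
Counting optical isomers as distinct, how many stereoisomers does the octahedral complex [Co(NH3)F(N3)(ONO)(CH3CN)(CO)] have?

Placing the ligands in turn and identifying arrangements related by rotation or reflection leaves 15 distinct geometric isomers.
Of these, 15 lack any improper symmetry element and so occur as enantiomeric pairs, giving 15 + 15 = 30 stereoisomers in total.

30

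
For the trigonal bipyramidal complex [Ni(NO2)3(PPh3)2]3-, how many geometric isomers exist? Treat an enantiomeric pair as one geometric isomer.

A trigonal bipyramid has two axial and three equatorial sites, which are chemically inequivalent.
Working through the distinct placements yields 3 geometric isomers: PPh3 both equatorial; PPh3 one axial, one equatorial; PPh3 both axial.

3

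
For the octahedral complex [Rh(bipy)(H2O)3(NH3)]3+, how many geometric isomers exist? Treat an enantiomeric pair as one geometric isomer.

2

An octahedron has six vertices in three trans pairs; every non-trans pair is cis.
Each bipy is bidentate and must span two cis positions.
Systematic placement gives 2 geometric isomers: H2O mer; H2O fac.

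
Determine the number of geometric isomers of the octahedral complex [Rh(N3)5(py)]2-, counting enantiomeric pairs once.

Only one geometric arrangement is possible.

1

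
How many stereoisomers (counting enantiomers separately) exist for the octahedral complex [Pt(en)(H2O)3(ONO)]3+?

2

Each en is bidentate and must span two cis positions.
There are 2 geometric isomers: H2O mer; H2O fac.
Each arrangement has an internal mirror plane or centre of symmetry, so none is chiral.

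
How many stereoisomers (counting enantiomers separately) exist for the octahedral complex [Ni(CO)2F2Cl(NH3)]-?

The distinct arrangements are (6 in all): CO trans, F cis; CO trans, F trans; CO cis, F cis (3 arrangements, 2 chiral); CO cis, F trans.
Of these, 2 lack any improper symmetry element and so occur as enantiomeric pairs, giving 6 + 2 = 8 stereoisomers in total.

8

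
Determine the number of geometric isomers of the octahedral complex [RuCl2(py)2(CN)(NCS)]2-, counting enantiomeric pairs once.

6

An octahedron has six vertices in three trans pairs; every non-trans pair is cis.
Working through the distinct placements yields 6 geometric isomers: Cl cis, py trans; Cl cis, py cis (3 arrangements, 2 chiral); Cl trans, py trans; Cl trans, py cis.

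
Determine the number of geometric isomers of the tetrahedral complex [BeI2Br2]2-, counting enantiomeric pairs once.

All four vertices of a tetrahedron are equivalent and mutually adjacent, so cis/trans isomerism cannot arise.
Only one geometric arrangement is possible.

1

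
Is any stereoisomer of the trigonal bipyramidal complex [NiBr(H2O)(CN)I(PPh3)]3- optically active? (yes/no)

A trigonal bipyramid has two axial and three equatorial sites, which are chemically inequivalent.
Systematic enumeration (placing each ligand type in turn and discarding arrangements equivalent by rotation or reflection) gives 10 geometric isomers.
Of these, 10 lack any improper symmetry element and so occur as enantiomeric pairs, giving 10 + 10 = 20 stereoisomers in total.

yes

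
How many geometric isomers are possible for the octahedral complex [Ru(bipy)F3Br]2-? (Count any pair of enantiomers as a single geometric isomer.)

In an octahedral complex each vertex has one trans partner and four cis neighbours.
Each bipy is bidentate and must span two cis positions.
The distinct arrangements are (2 in all): F fac; F mer.

2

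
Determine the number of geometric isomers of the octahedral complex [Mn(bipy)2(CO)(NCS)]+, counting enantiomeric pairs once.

The six octahedral sites form three mutually perpendicular trans pairs.
Each bipy is bidentate and must span two cis positions.
The distinct arrangements are (2 in all): CO and NCS mutually trans; CO and NCS mutually cis (chiral).

2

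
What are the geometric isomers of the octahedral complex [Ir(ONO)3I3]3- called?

fac and mer

An octahedron has six vertices in three trans pairs; every non-trans pair is cis.
Systematic placement gives 2 geometric isomers: ONO mer; ONO fac.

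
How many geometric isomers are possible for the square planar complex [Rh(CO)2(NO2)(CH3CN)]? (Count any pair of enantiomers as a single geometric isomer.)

In a square planar complex each vertex has one trans partner and two cis neighbours.
There are 2 geometric isomers: CO cis; CO trans.

2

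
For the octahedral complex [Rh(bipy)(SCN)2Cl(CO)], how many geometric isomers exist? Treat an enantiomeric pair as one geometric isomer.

An octahedron has six vertices in three trans pairs; every non-trans pair is cis.
Each bipy is bidentate and must span two cis positions.
Systematic placement gives 4 geometric isomers: SCN cis (3 arrangements, 2 chiral); SCN trans.

4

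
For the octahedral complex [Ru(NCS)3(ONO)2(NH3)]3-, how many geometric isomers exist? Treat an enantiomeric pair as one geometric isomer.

3

The six octahedral sites form three mutually perpendicular trans pairs.
The distinct arrangements are (3 in all): NCS mer, ONO trans; NCS mer, ONO cis; NCS fac, ONO cis.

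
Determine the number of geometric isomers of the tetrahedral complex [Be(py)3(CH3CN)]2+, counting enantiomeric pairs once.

Only one geometric arrangement is possible.

1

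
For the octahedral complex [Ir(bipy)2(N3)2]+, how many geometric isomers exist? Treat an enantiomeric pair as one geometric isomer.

In an octahedral complex each vertex has one trans partner and four cis neighbours.
Each bipy is bidentate and must span two cis positions.
Working through the distinct placements yields 2 geometric isomers: N3 trans; N3 cis (chiral).

2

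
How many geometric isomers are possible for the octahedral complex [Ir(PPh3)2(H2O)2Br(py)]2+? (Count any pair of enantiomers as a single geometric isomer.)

The six octahedral sites form three mutually perpendicular trans pairs.
Systematic placement gives 6 geometric isomers: PPh3 cis, H2O cis (3 arrangements, 2 chiral); PPh3 trans, H2O cis; PPh3 cis, H2O trans; PPh3 trans, H2O trans.

6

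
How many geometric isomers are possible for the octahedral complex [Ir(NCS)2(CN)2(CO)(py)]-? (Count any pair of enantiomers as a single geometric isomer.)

The six octahedral sites form three mutually perpendicular trans pairs.
Systematic placement gives 6 geometric isomers: NCS cis, CN trans; NCS trans, CN trans; NCS cis, CN cis (3 arrangements, 2 chiral); NCS trans, CN cis.

6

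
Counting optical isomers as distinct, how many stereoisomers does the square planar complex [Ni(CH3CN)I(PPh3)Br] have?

3

A square has two trans pairs of vertices; adjacent vertices are cis.
Systematic placement gives 3 geometric isomers: (Br/I trans, CH3CN/PPh3 trans); (Br/PPh3 trans, CH3CN/I trans); (Br/CH3CN trans, I/PPh3 trans).
Each arrangement has an internal mirror plane or centre of symmetry, so none is chiral.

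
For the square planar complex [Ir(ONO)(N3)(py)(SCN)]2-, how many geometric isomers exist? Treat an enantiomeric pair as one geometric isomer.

3

A square has two trans pairs of vertices; adjacent vertices are cis.
The distinct arrangements are (3 in all): (N3/SCN trans, ONO/py trans); (N3/py trans, ONO/SCN trans); (N3/ONO trans, SCN/py trans).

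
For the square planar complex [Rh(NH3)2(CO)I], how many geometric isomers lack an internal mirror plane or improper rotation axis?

0

Working through the distinct placements yields 2 geometric isomers: NH3 cis; NH3 trans.
Each arrangement has an internal mirror plane or centre of symmetry, so none is chiral.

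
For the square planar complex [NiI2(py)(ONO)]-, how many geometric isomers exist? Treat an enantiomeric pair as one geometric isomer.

2

A square has two trans pairs of vertices; adjacent vertices are cis.
The distinct arrangements are (2 in all): I cis; I trans.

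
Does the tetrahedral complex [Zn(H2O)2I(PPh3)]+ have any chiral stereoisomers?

In a tetrahedral complex all four positions are equivalent and every pair of ligands is adjacent — there is no cis/trans distinction.
Only one geometric arrangement is possible.

no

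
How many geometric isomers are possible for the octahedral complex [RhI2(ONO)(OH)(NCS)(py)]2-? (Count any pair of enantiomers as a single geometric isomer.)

9

The six octahedral sites form three mutually perpendicular trans pairs.
Exhaustive case analysis gives 9 geometric isomers.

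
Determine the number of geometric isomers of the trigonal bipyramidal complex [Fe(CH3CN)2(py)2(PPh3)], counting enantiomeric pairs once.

5

In a trigonal bipyramid the two axial positions differ from the three equatorial ones.
Systematic enumeration (placing each ligand type in turn and discarding arrangements equivalent by rotation or reflection) gives 5 geometric isomers.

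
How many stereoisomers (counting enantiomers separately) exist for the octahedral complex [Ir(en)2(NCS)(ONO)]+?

Each en is bidentate and must span two cis positions.
The distinct arrangements are (2 in all): NCS and ONO mutually trans; NCS and ONO mutually cis (chiral).
One of these lacks any improper symmetry element and so occurs as an enantiomeric pair, giving 2 + 1 = 3 stereoisomers in total.

3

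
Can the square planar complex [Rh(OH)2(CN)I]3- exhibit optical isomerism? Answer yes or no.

A square has two trans pairs of vertices; adjacent vertices are cis.
There are 2 geometric isomers: OH cis; OH trans.
Each arrangement has an internal mirror plane or centre of symmetry, so none is chiral.

no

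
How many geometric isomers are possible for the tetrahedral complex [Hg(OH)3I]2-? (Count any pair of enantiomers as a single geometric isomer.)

In a tetrahedral complex all four positions are equivalent and every pair of ligands is adjacent — there is no cis/trans distinction.
Only one geometric arrangement is possible.

1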